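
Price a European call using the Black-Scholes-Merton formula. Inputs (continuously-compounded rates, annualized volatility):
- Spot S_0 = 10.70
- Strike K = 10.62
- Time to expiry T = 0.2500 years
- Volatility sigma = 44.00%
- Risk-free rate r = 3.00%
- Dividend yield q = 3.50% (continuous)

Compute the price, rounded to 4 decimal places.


d1 = (ln(S/K) + (r - q + 0.5*sigma^2) * T) / (sigma * sqrt(T)) = 0.13843057
d2 = d1 - sigma * sqrt(T) = -0.08156943
exp(-rT) = 0.99252805; exp(-qT) = 0.99128817
C = S_0 * exp(-qT) * N(d1) - K * exp(-rT) * N(d2)
N(d1) = 0.55504993; N(d2) = 0.46749456
C = 10.7000 * 0.99128817 * 0.55504993 - 10.6200 * 0.99252805 * 0.46749456 = 0.9596

Answer: Price = 0.9596


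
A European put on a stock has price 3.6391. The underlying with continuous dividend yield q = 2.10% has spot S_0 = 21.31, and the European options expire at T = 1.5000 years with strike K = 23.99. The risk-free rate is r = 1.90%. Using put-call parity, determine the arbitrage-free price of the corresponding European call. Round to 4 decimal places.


Answer: Call price = 0.9724

Derivation:
Put-call parity: C - P = S_0 * exp(-qT) - K * exp(-rT).
S_0 * exp(-qT) = 21.3100 * 0.96899096 = 20.64919728
K * exp(-rT) = 23.9900 * 0.97190229 = 23.31593604
C = P + S*exp(-qT) - K*exp(-rT)
C = 3.6391 + 20.64919728 - 23.31593604 = 0.9724


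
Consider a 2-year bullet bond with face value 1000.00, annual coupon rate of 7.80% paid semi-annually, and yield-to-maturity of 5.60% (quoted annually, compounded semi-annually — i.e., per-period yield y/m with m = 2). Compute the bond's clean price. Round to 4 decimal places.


Answer: Price = 1041.0844

Derivation:
Coupon per period c = face * coupon_rate / m = 39.000000
Periods per year m = 2; per-period yield y/m = 0.028000
Number of cashflows N = 4
Cashflows (t years, CF_t, discount factor 1/(1+y/m)^(m*t), PV):
  t = 0.5000: CF_t = 39.000000, DF = 0.972763, PV = 37.937743
  t = 1.0000: CF_t = 39.000000, DF = 0.946267, PV = 36.904419
  t = 1.5000: CF_t = 39.000000, DF = 0.920493, PV = 35.899241
  t = 2.0000: CF_t = 1039.000000, DF = 0.895422, PV = 930.342988
Price P = sum_t PV_t = 1041.084392


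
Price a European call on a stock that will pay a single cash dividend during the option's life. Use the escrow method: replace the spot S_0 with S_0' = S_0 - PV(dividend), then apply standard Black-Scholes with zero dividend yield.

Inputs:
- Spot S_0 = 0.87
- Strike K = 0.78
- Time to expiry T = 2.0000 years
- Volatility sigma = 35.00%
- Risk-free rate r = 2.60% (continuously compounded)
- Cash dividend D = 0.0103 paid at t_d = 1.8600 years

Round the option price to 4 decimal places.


PV(D) = D * exp(-r * t_d) = 0.0103 * 0.95279072 = 0.00981374
S_0' = S_0 - PV(D) = 0.8700 - 0.00981374 = 0.86018626
d1 = (ln(S_0'/K) + (r + sigma^2/2)*T) / (sigma*sqrt(T)) = 0.55024024
d2 = d1 - sigma*sqrt(T) = 0.05526549
exp(-rT) = 0.94932887
N(d1) = 0.70892270; N(d2) = 0.52203652
C = S_0' * N(d1) - K * exp(-rT) * N(d2) = 0.86018626 * 0.70892270 - 0.7800 * 0.94932887 * 0.52203652 = 0.2232

Answer: Price = 0.2232


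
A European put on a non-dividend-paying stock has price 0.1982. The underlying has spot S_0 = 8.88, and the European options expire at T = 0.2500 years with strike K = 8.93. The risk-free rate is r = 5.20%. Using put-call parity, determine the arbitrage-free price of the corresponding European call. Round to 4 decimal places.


Answer: Call price = 0.2635

Derivation:
Put-call parity: C - P = S_0 * exp(-qT) - K * exp(-rT).
S_0 * exp(-qT) = 8.8800 * 1.00000000 = 8.88000000
K * exp(-rT) = 8.9300 * 0.98708414 = 8.81466133
C = P + S*exp(-qT) - K*exp(-rT)
C = 0.1982 + 8.88000000 - 8.81466133 = 0.2635


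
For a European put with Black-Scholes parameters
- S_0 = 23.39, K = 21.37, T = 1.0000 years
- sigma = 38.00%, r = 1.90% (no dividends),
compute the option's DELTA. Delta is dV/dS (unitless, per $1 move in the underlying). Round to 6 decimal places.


d1 = 0.4776855560; d2 = 0.0976855560
phi(d1) = 0.3559267676; exp(-qT) = 1.0000000000; exp(-rT) = 0.9811793622
N(-d1) = 0.3164370132
Delta = -exp(-qT) * N(-d1) = -1.0000000000 * 0.3164370132 = -0.316437

Answer: Delta = -0.316437


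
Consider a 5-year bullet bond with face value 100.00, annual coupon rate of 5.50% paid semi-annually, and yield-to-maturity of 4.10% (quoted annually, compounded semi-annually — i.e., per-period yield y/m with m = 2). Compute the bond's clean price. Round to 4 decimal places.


Coupon per period c = face * coupon_rate / m = 2.750000
Periods per year m = 2; per-period yield y/m = 0.020500
Number of cashflows N = 10
Cashflows (t years, CF_t, discount factor 1/(1+y/m)^(m*t), PV):
  t = 0.5000: CF_t = 2.750000, DF = 0.979912, PV = 2.694757
  t = 1.0000: CF_t = 2.750000, DF = 0.960227, PV = 2.640625
  t = 1.5000: CF_t = 2.750000, DF = 0.940938, PV = 2.587579
  t = 2.0000: CF_t = 2.750000, DF = 0.922036, PV = 2.535600
  t = 2.5000: CF_t = 2.750000, DF = 0.903514, PV = 2.484664
  t = 3.0000: CF_t = 2.750000, DF = 0.885364, PV = 2.434751
  t = 3.5000: CF_t = 2.750000, DF = 0.867579, PV = 2.385842
  t = 4.0000: CF_t = 2.750000, DF = 0.850151, PV = 2.337914
  t = 4.5000: CF_t = 2.750000, DF = 0.833073, PV = 2.290950
  t = 5.0000: CF_t = 102.750000, DF = 0.816338, PV = 83.878709
Price P = sum_t PV_t = 106.271392

Answer: Price = 106.2714


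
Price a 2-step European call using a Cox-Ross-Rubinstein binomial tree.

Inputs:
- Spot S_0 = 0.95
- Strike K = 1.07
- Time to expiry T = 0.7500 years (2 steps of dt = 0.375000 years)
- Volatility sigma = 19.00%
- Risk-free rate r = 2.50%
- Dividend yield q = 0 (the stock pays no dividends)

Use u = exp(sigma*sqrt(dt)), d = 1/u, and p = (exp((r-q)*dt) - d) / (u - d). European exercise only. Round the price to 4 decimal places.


Answer: Price = V(0,0) = 0.0331

Derivation:
dt = T/N = 0.375000
u = exp(sigma*sqrt(dt)) = 1.123390; d = 1/u = 0.890163
p = (exp((r-q)*dt) - d) / (u - d) = 0.511331
Discount per step: exp(-r*dt) = 0.990669
Stock lattice S(k, i) with i counting down-moves:
  k=0: S(0,0) = 0.9500
  k=1: S(1,0) = 1.0672; S(1,1) = 0.8457
  k=2: S(2,0) = 1.1989; S(2,1) = 0.9500; S(2,2) = 0.7528
Terminal payoffs V(N, i) = max(S_T - K, 0):
  V(2,0) = 0.128905; V(2,1) = 0.000000; V(2,2) = 0.000000
Backward induction: V(k, i) = exp(-r*dt) * [p * V(k+1, i) + (1-p) * V(k+1, i+1)].
  V(1,0) = exp(-r*dt) * [p*0.128905 + (1-p)*0.000000] = 0.065298
  V(1,1) = exp(-r*dt) * [p*0.000000 + (1-p)*0.000000] = 0.000000
  V(0,0) = exp(-r*dt) * [p*0.065298 + (1-p)*0.000000] = 0.033077


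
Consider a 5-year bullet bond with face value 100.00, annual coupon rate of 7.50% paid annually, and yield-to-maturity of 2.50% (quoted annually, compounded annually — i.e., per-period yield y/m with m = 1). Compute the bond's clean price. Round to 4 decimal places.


Answer: Price = 123.2291

Derivation:
Coupon per period c = face * coupon_rate / m = 7.500000
Periods per year m = 1; per-period yield y/m = 0.025000
Number of cashflows N = 5
Cashflows (t years, CF_t, discount factor 1/(1+y/m)^(m*t), PV):
  t = 1.0000: CF_t = 7.500000, DF = 0.975610, PV = 7.317073
  t = 2.0000: CF_t = 7.500000, DF = 0.951814, PV = 7.138608
  t = 3.0000: CF_t = 7.500000, DF = 0.928599, PV = 6.964496
  t = 4.0000: CF_t = 7.500000, DF = 0.905951, PV = 6.794630
  t = 5.0000: CF_t = 107.500000, DF = 0.883854, PV = 95.014336
Price P = sum_t PV_t = 123.229142


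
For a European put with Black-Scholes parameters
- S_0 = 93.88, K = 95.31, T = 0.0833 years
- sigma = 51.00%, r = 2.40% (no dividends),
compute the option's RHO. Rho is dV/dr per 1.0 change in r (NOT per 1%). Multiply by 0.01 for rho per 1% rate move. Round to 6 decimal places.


Answer: Rho = -4.473827

Derivation:
d1 = -0.0155236453; d2 = -0.1627185161
phi(d1) = 0.3988942140; exp(-qT) = 1.0000000000; exp(-rT) = 0.9980027971
N(-d2) = 0.5646299662
Rho = -K*T*exp(-rT)*N(-d2) = -95.3100 * 0.0833 * 0.9980027971 * 0.5646299662 = -4.473827


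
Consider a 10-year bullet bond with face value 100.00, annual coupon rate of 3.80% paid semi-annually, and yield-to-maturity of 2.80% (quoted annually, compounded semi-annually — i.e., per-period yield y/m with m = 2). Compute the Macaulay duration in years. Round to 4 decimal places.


Coupon per period c = face * coupon_rate / m = 1.900000
Periods per year m = 2; per-period yield y/m = 0.014000
Number of cashflows N = 20
Cashflows (t years, CF_t, discount factor 1/(1+y/m)^(m*t), PV):
  t = 0.5000: CF_t = 1.900000, DF = 0.986193, PV = 1.873767
  t = 1.0000: CF_t = 1.900000, DF = 0.972577, PV = 1.847897
  t = 1.5000: CF_t = 1.900000, DF = 0.959149, PV = 1.822383
  t = 2.0000: CF_t = 1.900000, DF = 0.945906, PV = 1.797222
  t = 2.5000: CF_t = 1.900000, DF = 0.932847, PV = 1.772409
  t = 3.0000: CF_t = 1.900000, DF = 0.919967, PV = 1.747937
  t = 3.5000: CF_t = 1.900000, DF = 0.907265, PV = 1.723804
  t = 4.0000: CF_t = 1.900000, DF = 0.894739, PV = 1.700004
  t = 4.5000: CF_t = 1.900000, DF = 0.882386, PV = 1.676533
  t = 5.0000: CF_t = 1.900000, DF = 0.870203, PV = 1.653385
  t = 5.5000: CF_t = 1.900000, DF = 0.858188, PV = 1.630557
  t = 6.0000: CF_t = 1.900000, DF = 0.846339, PV = 1.608045
  t = 6.5000: CF_t = 1.900000, DF = 0.834654, PV = 1.585843
  t = 7.0000: CF_t = 1.900000, DF = 0.823130, PV = 1.563948
  t = 7.5000: CF_t = 1.900000, DF = 0.811766, PV = 1.542355
  t = 8.0000: CF_t = 1.900000, DF = 0.800558, PV = 1.521060
  t = 8.5000: CF_t = 1.900000, DF = 0.789505, PV = 1.500059
  t = 9.0000: CF_t = 1.900000, DF = 0.778604, PV = 1.479348
  t = 9.5000: CF_t = 1.900000, DF = 0.767854, PV = 1.458923
  t = 10.0000: CF_t = 101.900000, DF = 0.757253, PV = 77.164062
Price P = sum_t PV_t = 108.669542
Macaulay numerator sum_t t * PV_t:
  t * PV_t at t = 0.5000: 0.936884
  t * PV_t at t = 1.0000: 1.847897
  t * PV_t at t = 1.5000: 2.733575
  t * PV_t at t = 2.0000: 3.594444
  t * PV_t at t = 2.5000: 4.431021
  t * PV_t at t = 3.0000: 5.243812
  t * PV_t at t = 3.5000: 6.033314
  t * PV_t at t = 4.0000: 6.800016
  t * PV_t at t = 4.5000: 7.544397
  t * PV_t at t = 5.0000: 8.266926
  t * PV_t at t = 5.5000: 8.968066
  t * PV_t at t = 6.0000: 9.648269
  t * PV_t at t = 6.5000: 10.307979
  t * PV_t at t = 7.0000: 10.947634
  t * PV_t at t = 7.5000: 11.567661
  t * PV_t at t = 8.0000: 12.168479
  t * PV_t at t = 8.5000: 12.750502
  t * PV_t at t = 9.0000: 13.314134
  t * PV_t at t = 9.5000: 13.859771
  t * PV_t at t = 10.0000: 771.640625
Macaulay duration D = (sum_t t * PV_t) / P = 922.605407 / 108.669542 = 8.490009

Answer: Macaulay duration = 8.4900 years


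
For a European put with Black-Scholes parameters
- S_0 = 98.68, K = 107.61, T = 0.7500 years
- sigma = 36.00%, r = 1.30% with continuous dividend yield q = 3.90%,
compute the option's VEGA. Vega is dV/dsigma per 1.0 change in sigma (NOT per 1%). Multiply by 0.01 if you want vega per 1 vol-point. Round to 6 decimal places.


Answer: Vega = 32.551607

Derivation:
d1 = -0.1845316941; d2 = -0.4963008394
phi(d1) = 0.3922073966; exp(-qT) = 0.9711736407; exp(-rT) = 0.9902973771
Vega = S * exp(-qT) * phi(d1) * sqrt(T) = 98.6800 * 0.9711736407 * 0.3922073966 * 0.8660254038 = 32.551607


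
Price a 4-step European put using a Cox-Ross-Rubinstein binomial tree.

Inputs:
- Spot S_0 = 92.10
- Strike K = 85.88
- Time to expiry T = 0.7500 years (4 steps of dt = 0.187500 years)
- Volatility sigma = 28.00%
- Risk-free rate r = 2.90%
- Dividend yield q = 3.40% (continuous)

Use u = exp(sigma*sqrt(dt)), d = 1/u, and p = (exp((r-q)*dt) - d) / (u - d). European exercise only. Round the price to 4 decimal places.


dt = T/N = 0.187500
u = exp(sigma*sqrt(dt)) = 1.128900; d = 1/u = 0.885818
p = (exp((r-q)*dt) - d) / (u - d) = 0.465871
Discount per step: exp(-r*dt) = 0.994577
Stock lattice S(k, i) with i counting down-moves:
  k=0: S(0,0) = 92.1000
  k=1: S(1,0) = 103.9717; S(1,1) = 81.5839
  k=2: S(2,0) = 117.3736; S(2,1) = 92.1000; S(2,2) = 72.2685
  k=3: S(3,0) = 132.5030; S(3,1) = 103.9717; S(3,2) = 81.5839; S(3,3) = 64.0167
  k=4: S(4,0) = 149.5827; S(4,1) = 117.3736; S(4,2) = 92.1000; S(4,3) = 72.2685; S(4,4) = 56.7072
Terminal payoffs V(N, i) = max(K - S_T, 0):
  V(4,0) = 0.000000; V(4,1) = 0.000000; V(4,2) = 0.000000; V(4,3) = 13.611538; V(4,4) = 29.172827
Backward induction: V(k, i) = exp(-r*dt) * [p * V(k+1, i) + (1-p) * V(k+1, i+1)].
  V(3,0) = exp(-r*dt) * [p*0.000000 + (1-p)*0.000000] = 0.000000
  V(3,1) = exp(-r*dt) * [p*0.000000 + (1-p)*0.000000] = 0.000000
  V(3,2) = exp(-r*dt) * [p*0.000000 + (1-p)*13.611538] = 7.230888
  V(3,3) = exp(-r*dt) * [p*13.611538 + (1-p)*29.172827] = 21.804385
  V(2,0) = exp(-r*dt) * [p*0.000000 + (1-p)*0.000000] = 0.000000
  V(2,1) = exp(-r*dt) * [p*0.000000 + (1-p)*7.230888] = 3.841281
  V(2,2) = exp(-r*dt) * [p*7.230888 + (1-p)*21.804385] = 14.933589
  V(1,0) = exp(-r*dt) * [p*0.000000 + (1-p)*3.841281] = 2.040613
  V(1,1) = exp(-r*dt) * [p*3.841281 + (1-p)*14.933589] = 9.713043
  V(0,0) = exp(-r*dt) * [p*2.040613 + (1-p)*9.713043] = 6.105390

Answer: Price = V(0,0) = 6.1054


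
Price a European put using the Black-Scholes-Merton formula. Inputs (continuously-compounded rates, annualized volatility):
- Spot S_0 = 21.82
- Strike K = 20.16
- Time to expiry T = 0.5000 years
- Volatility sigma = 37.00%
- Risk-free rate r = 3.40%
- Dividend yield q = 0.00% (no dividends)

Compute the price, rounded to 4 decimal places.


Answer: Price = 1.3107

Derivation:
d1 = (ln(S/K) + (r - q + 0.5*sigma^2) * T) / (sigma * sqrt(T)) = 0.49822949
d2 = d1 - sigma * sqrt(T) = 0.23659998
exp(-rT) = 0.98314368; exp(-qT) = 1.00000000
P = K * exp(-rT) * N(-d2) - S_0 * exp(-qT) * N(-d1)
N(-d1) = 0.30916115; N(-d2) = 0.40648357
P = 20.1600 * 0.98314368 * 0.40648357 - 21.8200 * 1.00000000 * 0.30916115 = 1.3107


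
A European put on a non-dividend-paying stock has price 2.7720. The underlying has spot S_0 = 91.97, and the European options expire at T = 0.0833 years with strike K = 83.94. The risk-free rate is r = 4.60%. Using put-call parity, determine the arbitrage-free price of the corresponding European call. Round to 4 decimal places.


Answer: Call price = 11.1230

Derivation:
Put-call parity: C - P = S_0 * exp(-qT) - K * exp(-rT).
S_0 * exp(-qT) = 91.9700 * 1.00000000 = 91.97000000
K * exp(-rT) = 83.9400 * 0.99617553 = 83.61897415
C = P + S*exp(-qT) - K*exp(-rT)
C = 2.7720 + 91.97000000 - 83.61897415 = 11.1230


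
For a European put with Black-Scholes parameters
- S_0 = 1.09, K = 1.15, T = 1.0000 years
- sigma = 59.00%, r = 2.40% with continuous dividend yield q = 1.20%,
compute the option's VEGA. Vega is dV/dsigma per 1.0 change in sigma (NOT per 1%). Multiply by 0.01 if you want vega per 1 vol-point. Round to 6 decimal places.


d1 = 0.2245182269; d2 = -0.3654817731
phi(d1) = 0.3890129092; exp(-qT) = 0.9880717129; exp(-rT) = 0.9762857098
Vega = S * exp(-qT) * phi(d1) * sqrt(T) = 1.0900 * 0.9880717129 * 0.3890129092 * 1.0000000000 = 0.418966

Answer: Vega = 0.418966


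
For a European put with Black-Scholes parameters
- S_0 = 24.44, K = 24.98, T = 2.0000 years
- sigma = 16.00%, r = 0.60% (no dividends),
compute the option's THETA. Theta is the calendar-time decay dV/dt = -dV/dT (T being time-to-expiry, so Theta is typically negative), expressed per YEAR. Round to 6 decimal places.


Answer: Theta = -0.466952

Derivation:
d1 = 0.0695865092; d2 = -0.1566876608
phi(d1) = 0.3979775532; exp(-qT) = 1.0000000000; exp(-rT) = 0.9880717129
Theta = -S*exp(-qT)*phi(d1)*sigma/(2*sqrt(T)) + r*K*exp(-rT)*N(-d2) - q*S*exp(-qT)*N(-d1)
N(-d1) = 0.4722613875; N(-d2) = 0.5622544939; sqrt(T) = 1.4142135624
Term 1 = -24.4400 * 1.0000000000 * 0.3979775532 * 0.1600 / (2 * 1.4142135624) = -0.5502179676
Term 2 = 0.0060 * 24.9800 * 0.9880717129 * 0.5622544939 = 0.0832654984
Term 3 = 0 (no dividend yield, q = 0)
Theta = -0.5502179676 + (0.0832654984) + (0.0000000000) = -0.466952


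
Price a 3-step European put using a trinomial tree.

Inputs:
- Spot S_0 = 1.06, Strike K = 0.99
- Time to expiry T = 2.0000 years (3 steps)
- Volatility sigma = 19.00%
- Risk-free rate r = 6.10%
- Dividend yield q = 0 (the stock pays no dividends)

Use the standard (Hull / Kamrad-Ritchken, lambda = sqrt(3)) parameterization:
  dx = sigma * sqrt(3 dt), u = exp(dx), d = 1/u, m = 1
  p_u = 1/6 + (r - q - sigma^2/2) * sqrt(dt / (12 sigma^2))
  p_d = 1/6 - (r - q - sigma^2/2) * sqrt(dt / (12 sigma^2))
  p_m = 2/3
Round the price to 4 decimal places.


dt = T/N = 0.666667; dx = sigma*sqrt(3*dt) = 0.268701
u = exp(dx) = 1.308263; d = 1/u = 0.764372
p_u = 0.219948, p_m = 0.666667, p_d = 0.113386
Discount per step: exp(-r*dt) = 0.960149
Stock lattice S(k, j) with j the centered position index:
  k=0: S(0,+0) = 1.0600
  k=1: S(1,-1) = 0.8102; S(1,+0) = 1.0600; S(1,+1) = 1.3868
  k=2: S(2,-2) = 0.6193; S(2,-1) = 0.8102; S(2,+0) = 1.0600; S(2,+1) = 1.3868; S(2,+2) = 1.8142
  k=3: S(3,-3) = 0.4734; S(3,-2) = 0.6193; S(3,-1) = 0.8102; S(3,+0) = 1.0600; S(3,+1) = 1.3868; S(3,+2) = 1.8142; S(3,+3) = 2.3735
Terminal payoffs V(N, j) = max(K - S_T, 0):
  V(3,-3) = 0.516609; V(3,-2) = 0.370679; V(3,-1) = 0.179766; V(3,+0) = 0.000000; V(3,+1) = 0.000000; V(3,+2) = 0.000000; V(3,+3) = 0.000000
Backward induction: V(k, j) = exp(-r*dt) * [p_u * V(k+1, j+1) + p_m * V(k+1, j) + p_d * V(k+1, j-1)]
  V(2,-2) = exp(-r*dt) * [p_u*0.179766 + p_m*0.370679 + p_d*0.516609] = 0.331477
  V(2,-1) = exp(-r*dt) * [p_u*0.000000 + p_m*0.179766 + p_d*0.370679] = 0.155423
  V(2,+0) = exp(-r*dt) * [p_u*0.000000 + p_m*0.000000 + p_d*0.179766] = 0.019571
  V(2,+1) = exp(-r*dt) * [p_u*0.000000 + p_m*0.000000 + p_d*0.000000] = 0.000000
  V(2,+2) = exp(-r*dt) * [p_u*0.000000 + p_m*0.000000 + p_d*0.000000] = 0.000000
  V(1,-1) = exp(-r*dt) * [p_u*0.019571 + p_m*0.155423 + p_d*0.331477] = 0.139706
  V(1,+0) = exp(-r*dt) * [p_u*0.000000 + p_m*0.019571 + p_d*0.155423] = 0.029447
  V(1,+1) = exp(-r*dt) * [p_u*0.000000 + p_m*0.000000 + p_d*0.019571] = 0.002131
  V(0,+0) = exp(-r*dt) * [p_u*0.002131 + p_m*0.029447 + p_d*0.139706] = 0.034509

Answer: Price = V(0,0) = 0.0345


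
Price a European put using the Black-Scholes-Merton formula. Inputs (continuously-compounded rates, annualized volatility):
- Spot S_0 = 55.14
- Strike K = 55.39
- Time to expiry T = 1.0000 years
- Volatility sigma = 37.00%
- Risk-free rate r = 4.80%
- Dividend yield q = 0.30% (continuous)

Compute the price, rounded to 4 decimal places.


Answer: Price = 6.8650

Derivation:
d1 = (ln(S/K) + (r - q + 0.5*sigma^2) * T) / (sigma * sqrt(T)) = 0.29439550
d2 = d1 - sigma * sqrt(T) = -0.07560450
exp(-rT) = 0.95313379; exp(-qT) = 0.99700450
P = K * exp(-rT) * N(-d2) - S_0 * exp(-qT) * N(-d1)
N(-d1) = 0.38422785; N(-d2) = 0.53013312
P = 55.3900 * 0.95313379 * 0.53013312 - 55.1400 * 0.99700450 * 0.38422785 = 6.8650


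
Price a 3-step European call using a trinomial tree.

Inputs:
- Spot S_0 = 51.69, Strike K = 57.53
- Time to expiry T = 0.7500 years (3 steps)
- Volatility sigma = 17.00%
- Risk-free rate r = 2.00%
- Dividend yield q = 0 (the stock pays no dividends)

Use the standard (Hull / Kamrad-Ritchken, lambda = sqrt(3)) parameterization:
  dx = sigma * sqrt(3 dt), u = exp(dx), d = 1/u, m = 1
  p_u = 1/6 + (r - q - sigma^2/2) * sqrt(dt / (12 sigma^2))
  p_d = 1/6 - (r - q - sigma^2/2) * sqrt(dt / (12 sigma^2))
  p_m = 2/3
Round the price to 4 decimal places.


Answer: Price = V(0,0) = 1.3637

Derivation:
dt = T/N = 0.250000; dx = sigma*sqrt(3*dt) = 0.147224
u = exp(dx) = 1.158614; d = 1/u = 0.863100
p_u = 0.171379, p_m = 0.666667, p_d = 0.161954
Discount per step: exp(-r*dt) = 0.995012
Stock lattice S(k, j) with j the centered position index:
  k=0: S(0,+0) = 51.6900
  k=1: S(1,-1) = 44.6137; S(1,+0) = 51.6900; S(1,+1) = 59.8887
  k=2: S(2,-2) = 38.5061; S(2,-1) = 44.6137; S(2,+0) = 51.6900; S(2,+1) = 59.8887; S(2,+2) = 69.3879
  k=3: S(3,-3) = 33.2346; S(3,-2) = 38.5061; S(3,-1) = 44.6137; S(3,+0) = 51.6900; S(3,+1) = 59.8887; S(3,+2) = 69.3879; S(3,+3) = 80.3938
Terminal payoffs V(N, j) = max(S_T - K, 0):
  V(3,-3) = 0.000000; V(3,-2) = 0.000000; V(3,-1) = 0.000000; V(3,+0) = 0.000000; V(3,+1) = 2.358749; V(3,+2) = 11.857933; V(3,+3) = 22.863819
Backward induction: V(k, j) = exp(-r*dt) * [p_u * V(k+1, j+1) + p_m * V(k+1, j) + p_d * V(k+1, j-1)]
  V(2,-2) = exp(-r*dt) * [p_u*0.000000 + p_m*0.000000 + p_d*0.000000] = 0.000000
  V(2,-1) = exp(-r*dt) * [p_u*0.000000 + p_m*0.000000 + p_d*0.000000] = 0.000000
  V(2,+0) = exp(-r*dt) * [p_u*2.358749 + p_m*0.000000 + p_d*0.000000] = 0.402224
  V(2,+1) = exp(-r*dt) * [p_u*11.857933 + p_m*2.358749 + p_d*0.000000] = 3.586720
  V(2,+2) = exp(-r*dt) * [p_u*22.863819 + p_m*11.857933 + p_d*2.358749] = 12.144798
  V(1,-1) = exp(-r*dt) * [p_u*0.402224 + p_m*0.000000 + p_d*0.000000] = 0.068589
  V(1,+0) = exp(-r*dt) * [p_u*3.586720 + p_m*0.402224 + p_d*0.000000] = 0.878434
  V(1,+1) = exp(-r*dt) * [p_u*12.144798 + p_m*3.586720 + p_d*0.402224] = 4.515019
  V(0,+0) = exp(-r*dt) * [p_u*4.515019 + p_m*0.878434 + p_d*0.068589] = 1.363674


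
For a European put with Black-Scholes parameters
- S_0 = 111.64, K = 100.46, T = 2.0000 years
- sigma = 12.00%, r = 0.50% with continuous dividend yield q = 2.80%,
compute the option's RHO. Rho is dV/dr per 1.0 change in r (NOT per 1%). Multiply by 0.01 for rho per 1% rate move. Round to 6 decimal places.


d1 = 0.4355764240; d2 = 0.2658707965
phi(d1) = 0.3628368685; exp(-qT) = 0.9455391359; exp(-rT) = 0.9900498337
N(-d2) = 0.3951693584
Rho = -K*T*exp(-rT)*N(-d2) = -100.4600 * 2.0000 * 0.9900498337 * 0.3951693584 = -78.607410

Answer: Rho = -78.607410


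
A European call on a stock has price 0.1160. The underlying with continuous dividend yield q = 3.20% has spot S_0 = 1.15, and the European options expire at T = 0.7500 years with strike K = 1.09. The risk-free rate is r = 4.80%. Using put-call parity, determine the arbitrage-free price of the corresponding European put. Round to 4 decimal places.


Put-call parity: C - P = S_0 * exp(-qT) - K * exp(-rT).
S_0 * exp(-qT) = 1.1500 * 0.97628571 = 1.12272857
K * exp(-rT) = 1.0900 * 0.96464029 = 1.05145792
P = C - S*exp(-qT) + K*exp(-rT)
P = 0.1160 - 1.12272857 + 1.05145792 = 0.0447

Answer: Put price = 0.0447


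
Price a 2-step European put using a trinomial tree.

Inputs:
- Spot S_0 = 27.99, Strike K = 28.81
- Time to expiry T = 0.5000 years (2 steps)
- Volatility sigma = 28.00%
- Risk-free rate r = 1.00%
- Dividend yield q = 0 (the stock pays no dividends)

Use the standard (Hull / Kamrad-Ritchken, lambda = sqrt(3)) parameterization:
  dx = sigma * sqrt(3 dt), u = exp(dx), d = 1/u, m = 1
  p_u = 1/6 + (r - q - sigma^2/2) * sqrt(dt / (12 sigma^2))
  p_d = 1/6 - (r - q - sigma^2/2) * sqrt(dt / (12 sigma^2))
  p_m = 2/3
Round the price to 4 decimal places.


Answer: Price = V(0,0) = 2.4386

Derivation:
dt = T/N = 0.250000; dx = sigma*sqrt(3*dt) = 0.242487
u = exp(dx) = 1.274415; d = 1/u = 0.784674
p_u = 0.151614, p_m = 0.666667, p_d = 0.181719
Discount per step: exp(-r*dt) = 0.997503
Stock lattice S(k, j) with j the centered position index:
  k=0: S(0,+0) = 27.9900
  k=1: S(1,-1) = 21.9630; S(1,+0) = 27.9900; S(1,+1) = 35.6709
  k=2: S(2,-2) = 17.2338; S(2,-1) = 21.9630; S(2,+0) = 27.9900; S(2,+1) = 35.6709; S(2,+2) = 45.4595
Terminal payoffs V(N, j) = max(K - S_T, 0):
  V(2,-2) = 11.576191; V(2,-1) = 6.846979; V(2,+0) = 0.820000; V(2,+1) = 0.000000; V(2,+2) = 0.000000
Backward induction: V(k, j) = exp(-r*dt) * [p_u * V(k+1, j+1) + p_m * V(k+1, j) + p_d * V(k+1, j-1)]
  V(1,-1) = exp(-r*dt) * [p_u*0.820000 + p_m*6.846979 + p_d*11.576191] = 6.775630
  V(1,+0) = exp(-r*dt) * [p_u*0.000000 + p_m*0.820000 + p_d*6.846979] = 1.786421
  V(1,+1) = exp(-r*dt) * [p_u*0.000000 + p_m*0.000000 + p_d*0.820000] = 0.148638
  V(0,+0) = exp(-r*dt) * [p_u*0.148638 + p_m*1.786421 + p_d*6.775630] = 2.438640


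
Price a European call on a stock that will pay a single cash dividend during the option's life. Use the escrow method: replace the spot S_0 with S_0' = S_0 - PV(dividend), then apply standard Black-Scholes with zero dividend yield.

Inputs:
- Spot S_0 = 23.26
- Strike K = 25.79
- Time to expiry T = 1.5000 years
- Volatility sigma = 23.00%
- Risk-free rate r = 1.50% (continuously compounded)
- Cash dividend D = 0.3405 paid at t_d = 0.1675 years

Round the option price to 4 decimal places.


PV(D) = D * exp(-r * t_d) = 0.3405 * 0.99749065 = 0.33964557
S_0' = S_0 - PV(D) = 23.2600 - 0.33964557 = 22.92035443
d1 = (ln(S_0'/K) + (r + sigma^2/2)*T) / (sigma*sqrt(T)) = -0.19804112
d2 = d1 - sigma*sqrt(T) = -0.47973244
exp(-rT) = 0.97775124
N(d1) = 0.42150645; N(d2) = 0.31570883
C = S_0' * N(d1) - K * exp(-rT) * N(d2) = 22.92035443 * 0.42150645 - 25.7900 * 0.97775124 * 0.31570883 = 1.7001

Answer: Price = 1.7001


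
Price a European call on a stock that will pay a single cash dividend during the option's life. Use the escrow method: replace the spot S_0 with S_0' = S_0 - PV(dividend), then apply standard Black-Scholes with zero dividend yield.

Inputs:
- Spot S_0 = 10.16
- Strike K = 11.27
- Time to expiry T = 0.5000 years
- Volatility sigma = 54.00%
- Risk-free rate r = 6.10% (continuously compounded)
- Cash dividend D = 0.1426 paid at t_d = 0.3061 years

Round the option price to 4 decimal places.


Answer: Price = 1.1710

Derivation:
PV(D) = D * exp(-r * t_d) = 0.1426 * 0.98150114 = 0.13996206
S_0' = S_0 - PV(D) = 10.1600 - 0.13996206 = 10.02003794
d1 = (ln(S_0'/K) + (r + sigma^2/2)*T) / (sigma*sqrt(T)) = -0.03707713
d2 = d1 - sigma*sqrt(T) = -0.41891480
exp(-rT) = 0.96996043
N(d1) = 0.48521175; N(d2) = 0.33763920
C = S_0' * N(d1) - K * exp(-rT) * N(d2) = 10.02003794 * 0.48521175 - 11.2700 * 0.96996043 * 0.33763920 = 1.1710


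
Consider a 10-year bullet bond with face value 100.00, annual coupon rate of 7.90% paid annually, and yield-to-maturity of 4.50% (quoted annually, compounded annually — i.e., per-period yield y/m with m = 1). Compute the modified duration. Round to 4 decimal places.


Coupon per period c = face * coupon_rate / m = 7.900000
Periods per year m = 1; per-period yield y/m = 0.045000
Number of cashflows N = 10
Cashflows (t years, CF_t, discount factor 1/(1+y/m)^(m*t), PV):
  t = 1.0000: CF_t = 7.900000, DF = 0.956938, PV = 7.559809
  t = 2.0000: CF_t = 7.900000, DF = 0.915730, PV = 7.234267
  t = 3.0000: CF_t = 7.900000, DF = 0.876297, PV = 6.922743
  t = 4.0000: CF_t = 7.900000, DF = 0.838561, PV = 6.624635
  t = 5.0000: CF_t = 7.900000, DF = 0.802451, PV = 6.339363
  t = 6.0000: CF_t = 7.900000, DF = 0.767896, PV = 6.066376
  t = 7.0000: CF_t = 7.900000, DF = 0.734828, PV = 5.805145
  t = 8.0000: CF_t = 7.900000, DF = 0.703185, PV = 5.555163
  t = 9.0000: CF_t = 7.900000, DF = 0.672904, PV = 5.315945
  t = 10.0000: CF_t = 107.900000, DF = 0.643928, PV = 69.479797
Price P = sum_t PV_t = 126.903242
First compute Macaulay numerator sum_t t * PV_t:
  t * PV_t at t = 1.0000: 7.559809
  t * PV_t at t = 2.0000: 14.468533
  t * PV_t at t = 3.0000: 20.768230
  t * PV_t at t = 4.0000: 26.498538
  t * PV_t at t = 5.0000: 31.696816
  t * PV_t at t = 6.0000: 36.398258
  t * PV_t at t = 7.0000: 40.636014
  t * PV_t at t = 8.0000: 44.441300
  t * PV_t at t = 9.0000: 47.843505
  t * PV_t at t = 10.0000: 694.797969
Macaulay duration D = 965.108972 / 126.903242 = 7.605077
Modified duration = D / (1 + y/m) = 7.605077 / (1 + 0.045000) = 7.277586

Answer: Modified duration = 7.2776


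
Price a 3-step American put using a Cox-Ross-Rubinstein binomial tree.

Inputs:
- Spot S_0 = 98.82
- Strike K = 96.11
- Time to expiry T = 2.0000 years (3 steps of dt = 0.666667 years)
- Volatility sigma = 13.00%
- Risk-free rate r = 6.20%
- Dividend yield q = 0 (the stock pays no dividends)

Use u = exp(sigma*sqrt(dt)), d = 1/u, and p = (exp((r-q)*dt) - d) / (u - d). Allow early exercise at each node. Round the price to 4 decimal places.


Answer: Price = V(0,0) = 2.7425

Derivation:
dt = T/N = 0.666667
u = exp(sigma*sqrt(dt)) = 1.111983; d = 1/u = 0.899295
p = (exp((r-q)*dt) - d) / (u - d) = 0.671899
Discount per step: exp(-r*dt) = 0.959509
Stock lattice S(k, i) with i counting down-moves:
  k=0: S(0,0) = 98.8200
  k=1: S(1,0) = 109.8861; S(1,1) = 88.8683
  k=2: S(2,0) = 122.1915; S(2,1) = 98.8200; S(2,2) = 79.9188
  k=3: S(3,0) = 135.8748; S(3,1) = 109.8861; S(3,2) = 88.8683; S(3,3) = 71.8705
Terminal payoffs V(N, i) = max(K - S_T, 0):
  V(3,0) = 0.000000; V(3,1) = 0.000000; V(3,2) = 7.241704; V(3,3) = 24.239467
Backward induction: V(k, i) = exp(-r*dt) * [p * V(k+1, i) + (1-p) * V(k+1, i+1)]; then take max(V_cont, immediate exercise) for American.
  V(2,0) = exp(-r*dt) * [p*0.000000 + (1-p)*0.000000] = 0.000000; exercise = 0.000000; V(2,0) = max -> 0.000000
  V(2,1) = exp(-r*dt) * [p*0.000000 + (1-p)*7.241704] = 2.279805; exercise = 0.000000; V(2,1) = max -> 2.279805
  V(2,2) = exp(-r*dt) * [p*7.241704 + (1-p)*24.239467] = 12.299650; exercise = 16.191217; V(2,2) = max -> 16.191217
  V(1,0) = exp(-r*dt) * [p*0.000000 + (1-p)*2.279805] = 0.717719; exercise = 0.000000; V(1,0) = max -> 0.717719
  V(1,1) = exp(-r*dt) * [p*2.279805 + (1-p)*16.191217] = 6.567030; exercise = 7.241704; V(1,1) = max -> 7.241704
  V(0,0) = exp(-r*dt) * [p*0.717719 + (1-p)*7.241704] = 2.742513; exercise = 0.000000; V(0,0) = max -> 2.742513


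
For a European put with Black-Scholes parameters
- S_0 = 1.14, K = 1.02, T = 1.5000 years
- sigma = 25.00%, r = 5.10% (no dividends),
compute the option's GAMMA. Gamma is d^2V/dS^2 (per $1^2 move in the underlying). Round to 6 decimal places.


Answer: Gamma = 0.852197

Derivation:
d1 = 0.7662024658; d2 = 0.4600162480
phi(d1) = 0.2974611525; exp(-qT) = 1.0000000000; exp(-rT) = 0.9263529143
Gamma = exp(-qT) * phi(d1) / (S * sigma * sqrt(T)) = 1.0000000000 * 0.2974611525 / (1.1400 * 0.2500 * 1.2247448714) = 0.852197


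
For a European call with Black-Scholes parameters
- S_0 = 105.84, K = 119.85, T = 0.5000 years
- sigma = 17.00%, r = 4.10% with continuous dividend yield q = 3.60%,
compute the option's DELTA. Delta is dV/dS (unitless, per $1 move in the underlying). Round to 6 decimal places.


d1 = -0.9532418426; d2 = -1.0734499954
phi(d1) = 0.2532764907; exp(-qT) = 0.9821610324; exp(-rT) = 0.9797086965
N(d1) = 0.1702337752
Delta = exp(-qT) * N(d1) = 0.9821610324 * 0.1702337752 = 0.167197

Answer: Delta = 0.167197


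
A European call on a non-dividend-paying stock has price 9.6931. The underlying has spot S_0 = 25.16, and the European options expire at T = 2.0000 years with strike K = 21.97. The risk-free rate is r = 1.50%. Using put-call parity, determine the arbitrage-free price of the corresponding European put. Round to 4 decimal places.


Answer: Put price = 5.8538

Derivation:
Put-call parity: C - P = S_0 * exp(-qT) - K * exp(-rT).
S_0 * exp(-qT) = 25.1600 * 1.00000000 = 25.16000000
K * exp(-rT) = 21.9700 * 0.97044553 = 21.32068837
P = C - S*exp(-qT) + K*exp(-rT)
P = 9.6931 - 25.16000000 + 21.32068837 = 5.8538


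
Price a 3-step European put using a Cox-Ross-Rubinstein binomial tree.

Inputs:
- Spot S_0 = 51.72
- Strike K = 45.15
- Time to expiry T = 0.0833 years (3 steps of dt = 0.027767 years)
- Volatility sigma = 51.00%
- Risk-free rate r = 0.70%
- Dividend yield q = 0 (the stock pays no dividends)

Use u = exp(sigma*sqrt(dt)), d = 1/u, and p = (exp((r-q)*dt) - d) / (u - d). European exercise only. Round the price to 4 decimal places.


Answer: Price = V(0,0) = 0.7127

Derivation:
dt = T/N = 0.027767
u = exp(sigma*sqrt(dt)) = 1.088699; d = 1/u = 0.918528
p = (exp((r-q)*dt) - d) / (u - d) = 0.479909
Discount per step: exp(-r*dt) = 0.999806
Stock lattice S(k, i) with i counting down-moves:
  k=0: S(0,0) = 51.7200
  k=1: S(1,0) = 56.3075; S(1,1) = 47.5063
  k=2: S(2,0) = 61.3019; S(2,1) = 51.7200; S(2,2) = 43.6358
  k=3: S(3,0) = 66.7393; S(3,1) = 56.3075; S(3,2) = 47.5063; S(3,3) = 40.0807
Terminal payoffs V(N, i) = max(K - S_T, 0):
  V(3,0) = 0.000000; V(3,1) = 0.000000; V(3,2) = 0.000000; V(3,3) = 5.069274
Backward induction: V(k, i) = exp(-r*dt) * [p * V(k+1, i) + (1-p) * V(k+1, i+1)].
  V(2,0) = exp(-r*dt) * [p*0.000000 + (1-p)*0.000000] = 0.000000
  V(2,1) = exp(-r*dt) * [p*0.000000 + (1-p)*0.000000] = 0.000000
  V(2,2) = exp(-r*dt) * [p*0.000000 + (1-p)*5.069274] = 2.635970
  V(1,0) = exp(-r*dt) * [p*0.000000 + (1-p)*0.000000] = 0.000000
  V(1,1) = exp(-r*dt) * [p*0.000000 + (1-p)*2.635970] = 1.370677
  V(0,0) = exp(-r*dt) * [p*0.000000 + (1-p)*1.370677] = 0.712738


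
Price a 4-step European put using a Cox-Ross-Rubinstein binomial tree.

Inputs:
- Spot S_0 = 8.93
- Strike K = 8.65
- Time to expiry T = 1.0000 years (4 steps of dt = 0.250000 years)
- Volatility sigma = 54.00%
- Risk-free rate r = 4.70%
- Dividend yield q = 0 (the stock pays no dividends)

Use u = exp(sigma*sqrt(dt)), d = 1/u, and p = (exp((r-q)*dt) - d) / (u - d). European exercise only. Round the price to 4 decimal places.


Answer: Price = V(0,0) = 1.4446

Derivation:
dt = T/N = 0.250000
u = exp(sigma*sqrt(dt)) = 1.309964; d = 1/u = 0.763379
p = (exp((r-q)*dt) - d) / (u - d) = 0.454531
Discount per step: exp(-r*dt) = 0.988319
Stock lattice S(k, i) with i counting down-moves:
  k=0: S(0,0) = 8.9300
  k=1: S(1,0) = 11.6980; S(1,1) = 6.8170
  k=2: S(2,0) = 15.3239; S(2,1) = 8.9300; S(2,2) = 5.2039
  k=3: S(3,0) = 20.0738; S(3,1) = 11.6980; S(3,2) = 6.8170; S(3,3) = 3.9726
  k=4: S(4,0) = 26.2960; S(4,1) = 15.3239; S(4,2) = 8.9300; S(4,3) = 5.2039; S(4,4) = 3.0326
Terminal payoffs V(N, i) = max(K - S_T, 0):
  V(4,0) = 0.000000; V(4,1) = 0.000000; V(4,2) = 0.000000; V(4,3) = 3.446058; V(4,4) = 5.617412
Backward induction: V(k, i) = exp(-r*dt) * [p * V(k+1, i) + (1-p) * V(k+1, i+1)].
  V(3,0) = exp(-r*dt) * [p*0.000000 + (1-p)*0.000000] = 0.000000
  V(3,1) = exp(-r*dt) * [p*0.000000 + (1-p)*0.000000] = 0.000000
  V(3,2) = exp(-r*dt) * [p*0.000000 + (1-p)*3.446058] = 1.857760
  V(3,3) = exp(-r*dt) * [p*3.446058 + (1-p)*5.617412] = 4.576375
  V(2,0) = exp(-r*dt) * [p*0.000000 + (1-p)*0.000000] = 0.000000
  V(2,1) = exp(-r*dt) * [p*0.000000 + (1-p)*1.857760] = 1.001514
  V(2,2) = exp(-r*dt) * [p*1.857760 + (1-p)*4.576375] = 3.301657
  V(1,0) = exp(-r*dt) * [p*0.000000 + (1-p)*1.001514] = 0.539913
  V(1,1) = exp(-r*dt) * [p*1.001514 + (1-p)*3.301657] = 2.229816
  V(0,0) = exp(-r*dt) * [p*0.539913 + (1-p)*2.229816] = 1.444628


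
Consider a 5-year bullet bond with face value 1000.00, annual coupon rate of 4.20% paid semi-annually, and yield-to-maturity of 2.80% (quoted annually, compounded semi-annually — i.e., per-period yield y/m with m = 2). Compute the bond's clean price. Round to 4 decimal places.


Coupon per period c = face * coupon_rate / m = 21.000000
Periods per year m = 2; per-period yield y/m = 0.014000
Number of cashflows N = 10
Cashflows (t years, CF_t, discount factor 1/(1+y/m)^(m*t), PV):
  t = 0.5000: CF_t = 21.000000, DF = 0.986193, PV = 20.710059
  t = 1.0000: CF_t = 21.000000, DF = 0.972577, PV = 20.424121
  t = 1.5000: CF_t = 21.000000, DF = 0.959149, PV = 20.142132
  t = 2.0000: CF_t = 21.000000, DF = 0.945906, PV = 19.864035
  t = 2.5000: CF_t = 21.000000, DF = 0.932847, PV = 19.589778
  t = 3.0000: CF_t = 21.000000, DF = 0.919967, PV = 19.319308
  t = 3.5000: CF_t = 21.000000, DF = 0.907265, PV = 19.052572
  t = 4.0000: CF_t = 21.000000, DF = 0.894739, PV = 18.789519
  t = 4.5000: CF_t = 21.000000, DF = 0.882386, PV = 18.530097
  t = 5.0000: CF_t = 1021.000000, DF = 0.870203, PV = 888.477005
Price P = sum_t PV_t = 1064.898626

Answer: Price = 1064.8986


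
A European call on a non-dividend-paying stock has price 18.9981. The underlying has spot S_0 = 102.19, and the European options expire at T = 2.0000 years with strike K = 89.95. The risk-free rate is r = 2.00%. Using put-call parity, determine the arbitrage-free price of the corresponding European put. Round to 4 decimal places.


Answer: Put price = 3.2311

Derivation:
Put-call parity: C - P = S_0 * exp(-qT) - K * exp(-rT).
S_0 * exp(-qT) = 102.1900 * 1.00000000 = 102.19000000
K * exp(-rT) = 89.9500 * 0.96078944 = 86.42301005
P = C - S*exp(-qT) + K*exp(-rT)
P = 18.9981 - 102.19000000 + 86.42301005 = 3.2311


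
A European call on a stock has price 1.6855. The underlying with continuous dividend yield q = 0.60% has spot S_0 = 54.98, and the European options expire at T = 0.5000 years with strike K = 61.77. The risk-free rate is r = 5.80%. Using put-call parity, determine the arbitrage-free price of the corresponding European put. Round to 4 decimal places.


Answer: Put price = 6.8746

Derivation:
Put-call parity: C - P = S_0 * exp(-qT) - K * exp(-rT).
S_0 * exp(-qT) = 54.9800 * 0.99700450 = 54.81530716
K * exp(-rT) = 61.7700 * 0.97141646 = 60.00439501
P = C - S*exp(-qT) + K*exp(-rT)
P = 1.6855 - 54.81530716 + 60.00439501 = 6.8746


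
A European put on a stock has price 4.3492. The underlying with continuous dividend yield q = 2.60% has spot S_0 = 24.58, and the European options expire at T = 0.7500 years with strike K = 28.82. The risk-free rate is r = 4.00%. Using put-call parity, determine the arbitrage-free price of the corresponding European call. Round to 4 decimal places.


Answer: Call price = 0.4863

Derivation:
Put-call parity: C - P = S_0 * exp(-qT) - K * exp(-rT).
S_0 * exp(-qT) = 24.5800 * 0.98068890 = 24.10533304
K * exp(-rT) = 28.8200 * 0.97044553 = 27.96824028
C = P + S*exp(-qT) - K*exp(-rT)
C = 4.3492 + 24.10533304 - 27.96824028 = 0.4863


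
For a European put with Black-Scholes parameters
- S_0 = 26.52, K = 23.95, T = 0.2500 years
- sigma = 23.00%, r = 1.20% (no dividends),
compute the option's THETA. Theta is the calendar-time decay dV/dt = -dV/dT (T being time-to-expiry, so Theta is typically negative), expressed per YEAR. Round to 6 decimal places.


Answer: Theta = -1.464029

Derivation:
d1 = 0.9699420997; d2 = 0.8549420997
phi(d1) = 0.2492416499; exp(-qT) = 1.0000000000; exp(-rT) = 0.9970044955
Theta = -S*exp(-qT)*phi(d1)*sigma/(2*sqrt(T)) + r*K*exp(-rT)*N(-d2) - q*S*exp(-qT)*N(-d1)
N(-d1) = 0.1660376768; N(-d2) = 0.1962916012; sqrt(T) = 0.5000000000
Term 1 = -26.5200 * 1.0000000000 * 0.2492416499 * 0.2300 / (2 * 0.5000000000) = -1.5202743677
Term 2 = 0.0120 * 23.9500 * 0.9970044955 * 0.1962916012 = 0.0562452172
Term 3 = 0 (no dividend yield, q = 0)
Theta = -1.5202743677 + (0.0562452172) + (0.0000000000) = -1.464029


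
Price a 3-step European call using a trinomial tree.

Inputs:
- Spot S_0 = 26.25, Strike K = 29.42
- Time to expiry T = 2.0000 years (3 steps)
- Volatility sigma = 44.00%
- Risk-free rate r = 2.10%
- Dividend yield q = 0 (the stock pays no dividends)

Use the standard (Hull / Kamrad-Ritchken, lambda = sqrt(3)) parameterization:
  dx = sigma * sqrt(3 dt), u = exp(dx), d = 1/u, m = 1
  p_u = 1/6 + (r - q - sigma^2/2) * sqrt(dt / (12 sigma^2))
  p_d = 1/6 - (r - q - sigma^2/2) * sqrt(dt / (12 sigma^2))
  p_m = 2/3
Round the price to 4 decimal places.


Answer: Price = V(0,0) = 5.4753

Derivation:
dt = T/N = 0.666667; dx = sigma*sqrt(3*dt) = 0.622254
u = exp(dx) = 1.863123; d = 1/u = 0.536733
p_u = 0.126062, p_m = 0.666667, p_d = 0.207272
Discount per step: exp(-r*dt) = 0.986098
Stock lattice S(k, j) with j the centered position index:
  k=0: S(0,+0) = 26.2500
  k=1: S(1,-1) = 14.0892; S(1,+0) = 26.2500; S(1,+1) = 48.9070
  k=2: S(2,-2) = 7.5622; S(2,-1) = 14.0892; S(2,+0) = 26.2500; S(2,+1) = 48.9070; S(2,+2) = 91.1197
  k=3: S(3,-3) = 4.0589; S(3,-2) = 7.5622; S(3,-1) = 14.0892; S(3,+0) = 26.2500; S(3,+1) = 48.9070; S(3,+2) = 91.1197; S(3,+3) = 169.7672
Terminal payoffs V(N, j) = max(S_T - K, 0):
  V(3,-3) = 0.000000; V(3,-2) = 0.000000; V(3,-1) = 0.000000; V(3,+0) = 0.000000; V(3,+1) = 19.486972; V(3,+2) = 61.699691; V(3,+3) = 140.347167
Backward induction: V(k, j) = exp(-r*dt) * [p_u * V(k+1, j+1) + p_m * V(k+1, j) + p_d * V(k+1, j-1)]
  V(2,-2) = exp(-r*dt) * [p_u*0.000000 + p_m*0.000000 + p_d*0.000000] = 0.000000
  V(2,-1) = exp(-r*dt) * [p_u*0.000000 + p_m*0.000000 + p_d*0.000000] = 0.000000
  V(2,+0) = exp(-r*dt) * [p_u*19.486972 + p_m*0.000000 + p_d*0.000000] = 2.422407
  V(2,+1) = exp(-r*dt) * [p_u*61.699691 + p_m*19.486972 + p_d*0.000000] = 20.480532
  V(2,+2) = exp(-r*dt) * [p_u*140.347167 + p_m*61.699691 + p_d*19.486972] = 61.990641
  V(1,-1) = exp(-r*dt) * [p_u*2.422407 + p_m*0.000000 + p_d*0.000000] = 0.301127
  V(1,+0) = exp(-r*dt) * [p_u*20.480532 + p_m*2.422407 + p_d*0.000000] = 4.138401
  V(1,+1) = exp(-r*dt) * [p_u*61.990641 + p_m*20.480532 + p_d*2.422407] = 21.664981
  V(0,+0) = exp(-r*dt) * [p_u*21.664981 + p_m*4.138401 + p_d*0.301127] = 5.475278


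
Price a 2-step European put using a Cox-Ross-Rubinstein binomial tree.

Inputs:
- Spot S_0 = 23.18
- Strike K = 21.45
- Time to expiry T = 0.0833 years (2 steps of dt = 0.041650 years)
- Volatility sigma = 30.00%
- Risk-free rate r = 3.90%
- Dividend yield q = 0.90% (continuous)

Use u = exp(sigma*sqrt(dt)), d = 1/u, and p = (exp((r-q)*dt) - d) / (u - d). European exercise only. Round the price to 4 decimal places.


Answer: Price = V(0,0) = 0.2394

Derivation:
dt = T/N = 0.041650
u = exp(sigma*sqrt(dt)) = 1.063138; d = 1/u = 0.940612
p = (exp((r-q)*dt) - d) / (u - d) = 0.494903
Discount per step: exp(-r*dt) = 0.998377
Stock lattice S(k, i) with i counting down-moves:
  k=0: S(0,0) = 23.1800
  k=1: S(1,0) = 24.6435; S(1,1) = 21.8034
  k=2: S(2,0) = 26.1995; S(2,1) = 23.1800; S(2,2) = 20.5085
Terminal payoffs V(N, i) = max(K - S_T, 0):
  V(2,0) = 0.000000; V(2,1) = 0.000000; V(2,2) = 0.941492
Backward induction: V(k, i) = exp(-r*dt) * [p * V(k+1, i) + (1-p) * V(k+1, i+1)].
  V(1,0) = exp(-r*dt) * [p*0.000000 + (1-p)*0.000000] = 0.000000
  V(1,1) = exp(-r*dt) * [p*0.000000 + (1-p)*0.941492] = 0.474773
  V(0,0) = exp(-r*dt) * [p*0.000000 + (1-p)*0.474773] = 0.239417
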